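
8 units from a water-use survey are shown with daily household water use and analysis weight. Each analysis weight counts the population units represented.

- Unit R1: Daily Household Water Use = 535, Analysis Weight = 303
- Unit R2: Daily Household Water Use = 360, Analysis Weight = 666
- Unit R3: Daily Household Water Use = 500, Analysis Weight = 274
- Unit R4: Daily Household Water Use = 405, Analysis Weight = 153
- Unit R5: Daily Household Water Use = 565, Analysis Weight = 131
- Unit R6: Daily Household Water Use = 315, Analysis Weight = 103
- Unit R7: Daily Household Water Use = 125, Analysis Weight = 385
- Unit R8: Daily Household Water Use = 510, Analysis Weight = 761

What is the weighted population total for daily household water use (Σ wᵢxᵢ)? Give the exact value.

1143525

Weighted total = 535×303 + 360×666 + 500×274 + 405×153 + 565×131 + 315×103 + 125×385 + 510×761
  = 162105 + 239760 + 137000 + 61965 + 74015 + 32445 + 48125 + 388110 = 1143525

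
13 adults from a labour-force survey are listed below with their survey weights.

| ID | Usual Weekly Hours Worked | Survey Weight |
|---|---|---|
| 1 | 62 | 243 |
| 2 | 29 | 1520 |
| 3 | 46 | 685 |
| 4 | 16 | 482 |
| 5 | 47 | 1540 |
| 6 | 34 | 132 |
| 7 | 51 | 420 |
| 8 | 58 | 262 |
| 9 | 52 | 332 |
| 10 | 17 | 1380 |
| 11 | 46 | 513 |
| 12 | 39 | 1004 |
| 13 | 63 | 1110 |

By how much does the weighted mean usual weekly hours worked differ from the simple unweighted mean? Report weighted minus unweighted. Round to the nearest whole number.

Unweighted sum = 560
Unweighted mean = 560 / 13 = 43.076923
Weighted sum = 385260
Sum of weights = 9623
Weighted mean = 385260 / 9623 = 40.035332
Difference (weighted minus unweighted) = -3.0415911

-3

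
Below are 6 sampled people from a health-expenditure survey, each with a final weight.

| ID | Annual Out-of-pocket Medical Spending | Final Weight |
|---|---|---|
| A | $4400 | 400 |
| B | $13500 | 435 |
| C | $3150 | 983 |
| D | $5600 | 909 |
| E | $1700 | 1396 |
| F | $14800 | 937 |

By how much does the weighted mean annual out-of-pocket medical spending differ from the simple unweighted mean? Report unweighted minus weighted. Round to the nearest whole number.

Unweighted sum = 4400 + 13500 + 3150 + 5600 + 1700 + 14800 = 43150
Unweighted mean = 43150 / 6 = 7191.6667
Weighted sum = 4400×400 + 13500×435 + 3150×983 + 5600×909 + 1700×1396 + 14800×937
  = 1760000 + 5872500 + 3096450 + 5090400 + 2373200 + 13867600 = 32060150
Sum of weights = 400 + 435 + 983 + 909 + 1396 + 937 = 5060
Weighted mean = 32060150 / 5060 = 6335.998
Difference (unweighted minus weighted) = 855.66864

856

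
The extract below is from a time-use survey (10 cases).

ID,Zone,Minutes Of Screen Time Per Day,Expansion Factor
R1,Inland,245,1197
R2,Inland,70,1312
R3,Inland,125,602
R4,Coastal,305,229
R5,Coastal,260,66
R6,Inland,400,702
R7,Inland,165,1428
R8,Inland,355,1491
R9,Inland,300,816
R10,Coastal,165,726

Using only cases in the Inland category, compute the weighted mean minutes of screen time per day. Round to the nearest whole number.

232

Inland rows: R1, R2, R3, R6, R7, R8, R9
Weighted sum = 245×1197 + 70×1312 + 125×602 + 400×702 + 165×1428 + 355×1491 + 300×816
  = 293265 + 91840 + 75250 + 280800 + 235620 + 529305 + 244800 = 1750880
Sum of weights = 1197 + 1312 + 602 + 702 + 1428 + 1491 + 816 = 7548
Weighted mean = 1750880 / 7548 = 231.96608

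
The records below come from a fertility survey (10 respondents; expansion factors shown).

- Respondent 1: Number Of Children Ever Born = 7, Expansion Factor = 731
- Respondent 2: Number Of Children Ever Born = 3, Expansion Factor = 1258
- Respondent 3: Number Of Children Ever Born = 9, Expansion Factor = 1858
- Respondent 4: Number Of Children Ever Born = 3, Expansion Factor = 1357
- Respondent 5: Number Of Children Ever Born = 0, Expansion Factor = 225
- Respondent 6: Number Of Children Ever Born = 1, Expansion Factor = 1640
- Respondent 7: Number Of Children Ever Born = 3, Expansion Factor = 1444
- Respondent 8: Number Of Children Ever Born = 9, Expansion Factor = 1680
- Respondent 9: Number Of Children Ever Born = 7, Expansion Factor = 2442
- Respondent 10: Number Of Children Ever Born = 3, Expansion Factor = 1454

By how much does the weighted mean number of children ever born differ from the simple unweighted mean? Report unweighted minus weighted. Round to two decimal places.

Unweighted sum = 7 + 3 + 9 + 3 + 0 + 1 + 3 + 9 + 7 + 3 = 45
Unweighted mean = 45 / 10 = 4.5
Weighted sum = 7×731 + 3×1258 + 9×1858 + 3×1357 + 0×225 + 1×1640 + 3×1444 + 9×1680 + 7×2442 + 3×1454
  = 72232
Sum of weights = 731 + 1258 + 1858 + 1357 + 225 + 1640 + 1444 + 1680 + 2442 + 1454 = 14089
Weighted mean = 72232 / 14089 = 5.1268365
Difference (unweighted minus weighted) = -0.62683654

-0.63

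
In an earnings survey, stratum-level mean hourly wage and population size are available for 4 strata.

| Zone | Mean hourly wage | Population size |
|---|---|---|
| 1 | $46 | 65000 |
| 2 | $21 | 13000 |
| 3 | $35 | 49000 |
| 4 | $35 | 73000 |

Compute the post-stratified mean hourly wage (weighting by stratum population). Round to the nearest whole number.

38

Σ Nₕ·x̄ₕ = 46×65000 + 21×13000 + 35×49000 + 35×73000
  = 2990000 + 273000 + 1715000 + 2555000 = 7533000
Σ Nₕ = 65000 + 13000 + 49000 + 73000 = 200000
Overall mean = 7533000 / 200000 = 37.665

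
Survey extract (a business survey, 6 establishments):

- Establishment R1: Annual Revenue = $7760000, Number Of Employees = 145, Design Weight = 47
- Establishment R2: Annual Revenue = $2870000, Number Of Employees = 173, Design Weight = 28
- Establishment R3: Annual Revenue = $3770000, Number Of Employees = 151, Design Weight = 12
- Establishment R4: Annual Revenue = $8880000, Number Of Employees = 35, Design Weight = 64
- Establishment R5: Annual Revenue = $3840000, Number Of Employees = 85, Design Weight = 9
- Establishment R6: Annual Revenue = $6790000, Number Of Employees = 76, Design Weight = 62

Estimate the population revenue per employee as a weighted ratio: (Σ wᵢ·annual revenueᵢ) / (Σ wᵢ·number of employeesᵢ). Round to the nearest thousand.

Σ wᵢ·y = 7760000×47 + 2870000×28 + 3770000×12 + 8880000×64 + 3840000×9 + 6790000×62
  = 364720000 + 80360000 + 45240000 + 568320000 + 34560000 + 420980000 = 1514180000
Σ wᵢ·x = 145×47 + 173×28 + 151×12 + 35×64 + 85×9 + 76×62
  = 21188
Ratio = 1514180000 / 21188 = 71464.036

71000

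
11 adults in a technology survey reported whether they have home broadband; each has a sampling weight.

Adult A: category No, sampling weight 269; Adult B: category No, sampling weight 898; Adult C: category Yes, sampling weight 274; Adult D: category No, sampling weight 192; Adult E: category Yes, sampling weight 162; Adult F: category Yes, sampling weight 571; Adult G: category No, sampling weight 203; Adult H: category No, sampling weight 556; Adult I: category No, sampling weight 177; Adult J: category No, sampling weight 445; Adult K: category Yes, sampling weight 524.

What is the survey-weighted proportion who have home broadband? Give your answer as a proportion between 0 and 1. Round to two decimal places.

Sum of weights for 'Yes' = 274 + 162 + 571 + 524 = 1531
Total weight = 269 + 898 + 274 + 192 + 162 + 571 + 203 + 556 + 177 + 445 + 524 = 4271
Weighted proportion = 1531 / 4271 = 0.35846406

0.36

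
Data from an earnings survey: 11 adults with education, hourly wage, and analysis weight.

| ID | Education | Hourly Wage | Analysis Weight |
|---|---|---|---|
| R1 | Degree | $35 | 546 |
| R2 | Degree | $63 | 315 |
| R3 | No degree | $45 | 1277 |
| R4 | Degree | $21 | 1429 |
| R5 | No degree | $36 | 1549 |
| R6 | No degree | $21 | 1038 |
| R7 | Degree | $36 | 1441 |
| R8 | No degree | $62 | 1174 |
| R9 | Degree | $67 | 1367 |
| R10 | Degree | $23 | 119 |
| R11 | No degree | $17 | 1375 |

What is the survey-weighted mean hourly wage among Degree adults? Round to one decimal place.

Degree rows: R1, R2, R4, R7, R9, R10
Weighted sum = 35×546 + 63×315 + 21×1429 + 36×1441 + 67×1367 + 23×119
  = 19110 + 19845 + 30009 + 51876 + 91589 + 2737 = 215166
Sum of weights = 546 + 315 + 1429 + 1441 + 1367 + 119 = 5217
Weighted mean = 215166 / 5217 = 41.243243

41.2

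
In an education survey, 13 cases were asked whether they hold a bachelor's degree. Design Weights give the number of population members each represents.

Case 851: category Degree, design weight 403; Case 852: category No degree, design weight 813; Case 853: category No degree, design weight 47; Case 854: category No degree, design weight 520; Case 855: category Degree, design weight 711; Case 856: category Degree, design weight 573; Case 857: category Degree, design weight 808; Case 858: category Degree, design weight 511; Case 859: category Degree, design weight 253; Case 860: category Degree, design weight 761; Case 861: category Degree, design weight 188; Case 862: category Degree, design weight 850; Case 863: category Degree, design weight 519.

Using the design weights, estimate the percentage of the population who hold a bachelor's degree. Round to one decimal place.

80.2

Sum of weights for 'Degree' = 403 + 711 + 573 + 808 + 511 + 253 + 761 + 188 + 850 + 519 = 5577
Total weight = 6957
Weighted proportion = 5577 / 6957 = 0.80163864 → 80.163864%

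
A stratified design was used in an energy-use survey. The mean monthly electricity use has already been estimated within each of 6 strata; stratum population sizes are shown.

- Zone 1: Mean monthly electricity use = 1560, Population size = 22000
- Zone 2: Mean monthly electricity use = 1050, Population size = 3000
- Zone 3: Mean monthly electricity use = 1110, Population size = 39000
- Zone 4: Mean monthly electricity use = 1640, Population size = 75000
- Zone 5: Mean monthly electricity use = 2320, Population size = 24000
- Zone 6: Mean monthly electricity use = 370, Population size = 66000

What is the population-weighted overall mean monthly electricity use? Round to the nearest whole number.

1240

Σ Nₕ·x̄ₕ = 1560×22000 + 1050×3000 + 1110×39000 + 1640×75000 + 2320×24000 + 370×66000
  = 283860000
Σ Nₕ = 22000 + 3000 + 39000 + 75000 + 24000 + 66000 = 229000
Overall mean = 283860000 / 229000 = 1239.5633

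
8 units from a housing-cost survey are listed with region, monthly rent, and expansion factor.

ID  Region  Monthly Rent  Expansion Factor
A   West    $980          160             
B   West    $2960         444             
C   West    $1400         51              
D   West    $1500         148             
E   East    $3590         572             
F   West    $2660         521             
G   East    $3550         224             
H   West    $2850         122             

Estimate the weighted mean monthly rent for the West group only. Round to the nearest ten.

West rows: A, B, C, D, F, H
Weighted sum = 980×160 + 2960×444 + 1400×51 + 1500×148 + 2660×521 + 2850×122
  = 156800 + 1314240 + 71400 + 222000 + 1385860 + 347700 = 3498000
Sum of weights = 160 + 444 + 51 + 148 + 521 + 122 = 1446
Weighted mean = 3498000 / 1446 = 2419.0871

2420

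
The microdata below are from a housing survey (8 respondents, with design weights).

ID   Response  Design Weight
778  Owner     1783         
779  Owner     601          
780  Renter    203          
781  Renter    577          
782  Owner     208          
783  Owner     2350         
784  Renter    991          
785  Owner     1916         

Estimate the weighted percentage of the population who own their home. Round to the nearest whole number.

79

Sum of weights for 'Owner' = 1783 + 601 + 208 + 2350 + 1916 = 6858
Total weight = 8629
Weighted proportion = 6858 / 8629 = 0.79476185 → 79.476185%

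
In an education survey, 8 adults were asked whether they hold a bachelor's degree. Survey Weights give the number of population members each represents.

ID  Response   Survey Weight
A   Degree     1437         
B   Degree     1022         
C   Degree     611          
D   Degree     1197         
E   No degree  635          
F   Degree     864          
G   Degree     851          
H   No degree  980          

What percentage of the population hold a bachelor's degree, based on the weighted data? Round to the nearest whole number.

Sum of weights for 'Degree' = 1437 + 1022 + 611 + 1197 + 864 + 851 = 5982
Total weight = 1437 + 1022 + 611 + 1197 + 635 + 864 + 851 + 980 = 7597
Weighted proportion = 5982 / 7597 = 0.78741609 → 78.741609%

79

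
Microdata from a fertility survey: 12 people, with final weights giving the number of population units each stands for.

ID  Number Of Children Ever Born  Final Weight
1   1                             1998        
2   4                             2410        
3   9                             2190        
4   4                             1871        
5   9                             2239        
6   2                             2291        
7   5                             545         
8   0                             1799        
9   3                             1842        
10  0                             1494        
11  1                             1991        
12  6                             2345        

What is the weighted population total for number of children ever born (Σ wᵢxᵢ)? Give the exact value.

87877

Weighted total = 1×1998 + 4×2410 + 9×2190 + 4×1871 + 9×2239 + 2×2291 + 5×545 + 0×1799 + 3×1842 + 0×1494 + 1×1991 + 6×2345
  = 1998 + 9640 + 19710 + 7484 + 20151 + 4582 + 2725 + 0 + 5526 + 0 + 1991 + 14070 = 87877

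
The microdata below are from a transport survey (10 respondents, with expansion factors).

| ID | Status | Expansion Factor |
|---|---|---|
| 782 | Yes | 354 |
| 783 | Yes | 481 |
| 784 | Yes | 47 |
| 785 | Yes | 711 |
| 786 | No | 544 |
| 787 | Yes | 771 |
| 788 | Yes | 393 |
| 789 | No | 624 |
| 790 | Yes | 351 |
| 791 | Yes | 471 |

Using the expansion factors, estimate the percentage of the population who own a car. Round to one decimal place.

75.4

Sum of weights for 'Yes' = 354 + 481 + 47 + 711 + 771 + 393 + 351 + 471 = 3579
Total weight = 354 + 481 + 47 + 711 + 544 + 771 + 393 + 624 + 351 + 471 = 4747
Weighted proportion = 3579 / 4747 = 0.75394986 → 75.394986%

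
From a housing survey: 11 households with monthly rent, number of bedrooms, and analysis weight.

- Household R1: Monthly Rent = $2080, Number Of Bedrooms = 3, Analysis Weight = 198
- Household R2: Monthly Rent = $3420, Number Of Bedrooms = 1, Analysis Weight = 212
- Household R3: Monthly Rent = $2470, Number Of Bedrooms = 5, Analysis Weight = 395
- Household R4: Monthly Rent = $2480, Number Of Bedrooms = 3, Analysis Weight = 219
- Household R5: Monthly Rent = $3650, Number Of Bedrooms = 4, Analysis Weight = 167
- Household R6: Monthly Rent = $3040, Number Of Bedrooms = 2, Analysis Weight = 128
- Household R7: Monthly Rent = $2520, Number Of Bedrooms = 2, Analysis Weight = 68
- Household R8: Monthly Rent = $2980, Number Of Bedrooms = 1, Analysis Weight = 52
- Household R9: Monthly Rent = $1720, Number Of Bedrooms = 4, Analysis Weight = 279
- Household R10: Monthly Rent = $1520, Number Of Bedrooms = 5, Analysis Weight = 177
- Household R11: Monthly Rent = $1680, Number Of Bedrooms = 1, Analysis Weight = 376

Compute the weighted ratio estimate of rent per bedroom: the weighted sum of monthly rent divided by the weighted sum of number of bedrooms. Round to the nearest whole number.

Σ wᵢ·y = 2080×198 + 3420×212 + 2470×395 + 2480×219 + 3650×167 + 3040×128 + 2520×68 + 2980×52 + 1720×279 + 1520×177 + 1680×376
  = 411840 + 725040 + 975650 + 543120 + 609550 + 389120 + 171360 + 154960 + 479880 + 269040 + 631680 = 5361240
Σ wᵢ·x = 3×198 + 1×212 + 5×395 + 3×219 + 4×167 + 2×128 + 2×68 + 1×52 + 4×279 + 5×177 + 1×376
  = 594 + 212 + 1975 + 657 + 668 + 256 + 136 + 52 + 1116 + 885 + 376 = 6927
Ratio = 5361240 / 6927 = 773.96275

774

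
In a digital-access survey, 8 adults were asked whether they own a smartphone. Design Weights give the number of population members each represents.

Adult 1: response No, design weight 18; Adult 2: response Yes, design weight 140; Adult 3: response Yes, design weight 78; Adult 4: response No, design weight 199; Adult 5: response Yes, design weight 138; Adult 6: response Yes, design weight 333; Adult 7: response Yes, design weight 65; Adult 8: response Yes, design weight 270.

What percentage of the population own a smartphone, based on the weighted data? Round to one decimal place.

Sum of weights for 'Yes' = 140 + 78 + 138 + 333 + 65 + 270 = 1024
Total weight = 18 + 140 + 78 + 199 + 138 + 333 + 65 + 270 = 1241
Weighted proportion = 1024 / 1241 = 0.82514102 → 82.514102%

82.5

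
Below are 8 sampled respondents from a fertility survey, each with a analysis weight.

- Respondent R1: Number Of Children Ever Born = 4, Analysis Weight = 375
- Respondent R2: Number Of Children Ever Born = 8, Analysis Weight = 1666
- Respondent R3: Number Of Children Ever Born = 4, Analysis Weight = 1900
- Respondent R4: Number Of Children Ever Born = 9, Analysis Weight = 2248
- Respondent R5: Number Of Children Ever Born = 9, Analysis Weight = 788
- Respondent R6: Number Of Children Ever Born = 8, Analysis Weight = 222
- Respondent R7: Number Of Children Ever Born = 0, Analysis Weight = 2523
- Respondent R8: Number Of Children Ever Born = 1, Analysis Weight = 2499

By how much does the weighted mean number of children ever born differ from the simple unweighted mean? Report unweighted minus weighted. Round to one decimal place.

1.0

Unweighted sum = 4 + 8 + 4 + 9 + 9 + 8 + 0 + 1 = 43
Unweighted mean = 43 / 8 = 5.375
Weighted sum = 4×375 + 8×1666 + 4×1900 + 9×2248 + 9×788 + 8×222 + 0×2523 + 1×2499
  = 1500 + 13328 + 7600 + 20232 + 7092 + 1776 + 0 + 2499 = 54027
Sum of weights = 375 + 1666 + 1900 + 2248 + 788 + 222 + 2523 + 2499 = 12221
Weighted mean = 54027 / 12221 = 4.420833
Difference (unweighted minus weighted) = 0.95416701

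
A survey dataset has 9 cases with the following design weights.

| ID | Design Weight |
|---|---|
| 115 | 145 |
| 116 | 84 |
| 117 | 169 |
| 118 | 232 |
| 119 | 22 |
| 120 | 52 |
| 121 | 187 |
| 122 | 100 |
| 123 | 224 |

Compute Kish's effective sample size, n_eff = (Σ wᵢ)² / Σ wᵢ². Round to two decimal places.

Σ wᵢ = 1215
Σ wᵢ² = 21025 + 7056 + 28561 + 53824 + 484 + 2704 + 34969 + 10000 + 50176 = 208799
n_eff = 1215² / 208799 = 1476225 / 208799 = 7.070077

7.07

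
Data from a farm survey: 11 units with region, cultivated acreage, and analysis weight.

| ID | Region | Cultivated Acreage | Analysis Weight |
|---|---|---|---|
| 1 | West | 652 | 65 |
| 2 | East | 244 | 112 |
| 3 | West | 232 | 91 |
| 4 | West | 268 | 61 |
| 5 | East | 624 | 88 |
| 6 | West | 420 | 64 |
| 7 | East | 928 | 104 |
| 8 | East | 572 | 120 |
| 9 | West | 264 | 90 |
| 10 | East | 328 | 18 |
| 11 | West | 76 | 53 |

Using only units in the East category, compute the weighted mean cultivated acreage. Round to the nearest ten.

570

East rows: 2, 5, 7, 8, 10
Weighted sum = 244×112 + 624×88 + 928×104 + 572×120 + 328×18
  = 253296
Sum of weights = 112 + 88 + 104 + 120 + 18 = 442
Weighted mean = 253296 / 442 = 573.06787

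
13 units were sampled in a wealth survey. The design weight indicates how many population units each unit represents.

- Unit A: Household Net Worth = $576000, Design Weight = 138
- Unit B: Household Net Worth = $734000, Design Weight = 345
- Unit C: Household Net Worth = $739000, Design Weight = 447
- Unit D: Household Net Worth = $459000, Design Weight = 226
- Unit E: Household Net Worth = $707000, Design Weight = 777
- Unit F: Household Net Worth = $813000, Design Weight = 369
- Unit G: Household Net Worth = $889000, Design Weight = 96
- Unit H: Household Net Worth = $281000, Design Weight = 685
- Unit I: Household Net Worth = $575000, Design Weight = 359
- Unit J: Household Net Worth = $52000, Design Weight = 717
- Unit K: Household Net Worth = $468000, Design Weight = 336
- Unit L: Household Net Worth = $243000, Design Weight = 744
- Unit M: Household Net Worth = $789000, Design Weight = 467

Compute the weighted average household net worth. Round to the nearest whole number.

498451

Weighted sum = 2844162000
Sum of weights = 5706
Weighted mean = 2844162000 / 5706 = 498451.1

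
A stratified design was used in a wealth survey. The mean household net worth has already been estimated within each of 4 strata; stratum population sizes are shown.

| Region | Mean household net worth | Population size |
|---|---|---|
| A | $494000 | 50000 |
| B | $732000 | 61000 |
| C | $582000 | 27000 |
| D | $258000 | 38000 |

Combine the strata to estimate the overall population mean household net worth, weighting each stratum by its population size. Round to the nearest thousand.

539000

Σ Nₕ·x̄ₕ = 494000×50000 + 732000×61000 + 582000×27000 + 258000×38000
  = 24700000000 + 44652000000 + 15714000000 + 9804000000 = 94870000000
Σ Nₕ = 50000 + 61000 + 27000 + 38000 = 176000
Overall mean = 94870000000 / 176000 = 539034.09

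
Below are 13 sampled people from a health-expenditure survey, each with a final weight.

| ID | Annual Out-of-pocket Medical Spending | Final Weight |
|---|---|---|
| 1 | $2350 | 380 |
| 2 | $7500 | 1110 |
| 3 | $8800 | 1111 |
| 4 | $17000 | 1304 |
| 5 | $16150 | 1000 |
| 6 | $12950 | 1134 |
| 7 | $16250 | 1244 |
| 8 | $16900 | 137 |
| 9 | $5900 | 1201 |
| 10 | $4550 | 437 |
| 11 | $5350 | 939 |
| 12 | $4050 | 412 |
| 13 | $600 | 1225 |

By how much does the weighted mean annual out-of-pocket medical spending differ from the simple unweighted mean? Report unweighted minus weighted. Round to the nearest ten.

-440

Unweighted sum = 118350
Unweighted mean = 118350 / 13 = 9103.8462
Weighted sum = 111029900
Sum of weights = 11634
Weighted mean = 111029900 / 11634 = 9543.5706
Difference (unweighted minus weighted) = -439.72442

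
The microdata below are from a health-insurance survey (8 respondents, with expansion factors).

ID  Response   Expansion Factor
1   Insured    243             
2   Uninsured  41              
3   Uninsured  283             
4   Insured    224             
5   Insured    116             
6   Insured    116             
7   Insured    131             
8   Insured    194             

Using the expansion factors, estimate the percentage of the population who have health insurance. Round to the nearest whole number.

76

Sum of weights for 'Insured' = 243 + 224 + 116 + 116 + 131 + 194 = 1024
Total weight = 243 + 41 + 283 + 224 + 116 + 116 + 131 + 194 = 1348
Weighted proportion = 1024 / 1348 = 0.75964392 → 75.964392%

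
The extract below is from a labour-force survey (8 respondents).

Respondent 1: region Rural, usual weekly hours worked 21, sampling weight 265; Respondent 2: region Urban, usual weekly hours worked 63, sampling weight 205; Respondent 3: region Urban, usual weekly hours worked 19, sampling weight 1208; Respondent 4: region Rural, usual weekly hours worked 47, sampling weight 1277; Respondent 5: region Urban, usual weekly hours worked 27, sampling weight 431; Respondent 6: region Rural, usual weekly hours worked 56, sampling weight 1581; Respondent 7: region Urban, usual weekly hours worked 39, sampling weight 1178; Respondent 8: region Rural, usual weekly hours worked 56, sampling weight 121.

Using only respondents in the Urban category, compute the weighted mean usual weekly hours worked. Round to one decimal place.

30.9

Urban rows: 2, 3, 5, 7
Weighted sum = 63×205 + 19×1208 + 27×431 + 39×1178
  = 93446
Sum of weights = 205 + 1208 + 431 + 1178 = 3022
Weighted mean = 93446 / 3022 = 30.921906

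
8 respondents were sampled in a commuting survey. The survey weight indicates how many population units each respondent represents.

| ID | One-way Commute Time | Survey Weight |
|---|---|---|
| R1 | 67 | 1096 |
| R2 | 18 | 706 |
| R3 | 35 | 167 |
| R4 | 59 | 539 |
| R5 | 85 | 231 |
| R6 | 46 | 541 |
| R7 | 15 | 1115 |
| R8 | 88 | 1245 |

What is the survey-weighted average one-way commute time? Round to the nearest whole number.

Weighted sum = 294592
Sum of weights = 1096 + 706 + 167 + 539 + 231 + 541 + 1115 + 1245 = 5640
Weighted mean = 294592 / 5640 = 52.232624

52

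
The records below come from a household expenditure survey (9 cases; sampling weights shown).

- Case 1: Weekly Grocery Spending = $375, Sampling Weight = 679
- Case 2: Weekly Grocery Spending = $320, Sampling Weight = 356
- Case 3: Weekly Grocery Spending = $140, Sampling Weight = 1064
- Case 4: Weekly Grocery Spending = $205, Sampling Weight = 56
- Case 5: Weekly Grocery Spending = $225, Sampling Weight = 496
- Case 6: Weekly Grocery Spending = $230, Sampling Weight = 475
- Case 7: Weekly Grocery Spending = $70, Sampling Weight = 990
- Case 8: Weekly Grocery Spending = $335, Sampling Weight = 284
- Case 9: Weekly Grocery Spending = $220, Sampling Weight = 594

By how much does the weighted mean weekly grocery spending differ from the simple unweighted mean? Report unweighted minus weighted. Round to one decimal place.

Unweighted sum = 375 + 320 + 140 + 205 + 225 + 230 + 70 + 335 + 220 = 2120
Unweighted mean = 2120 / 9 = 235.55556
Weighted sum = 375×679 + 320×356 + 140×1064 + 205×56 + 225×496 + 230×475 + 70×990 + 335×284 + 220×594
  = 1044955
Sum of weights = 4994
Weighted mean = 1044955 / 4994 = 209.24209
Difference (unweighted minus weighted) = 26.313465

26.3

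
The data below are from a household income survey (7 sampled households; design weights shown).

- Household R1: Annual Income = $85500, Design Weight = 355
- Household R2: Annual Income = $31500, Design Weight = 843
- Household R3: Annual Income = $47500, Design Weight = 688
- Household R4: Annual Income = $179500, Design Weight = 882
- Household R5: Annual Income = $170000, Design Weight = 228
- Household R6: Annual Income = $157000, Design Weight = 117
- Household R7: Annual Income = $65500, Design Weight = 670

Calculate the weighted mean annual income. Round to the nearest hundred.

92200

Weighted sum = 348920000
Sum of weights = 355 + 843 + 688 + 882 + 228 + 117 + 670 = 3783
Weighted mean = 348920000 / 3783 = 92233.677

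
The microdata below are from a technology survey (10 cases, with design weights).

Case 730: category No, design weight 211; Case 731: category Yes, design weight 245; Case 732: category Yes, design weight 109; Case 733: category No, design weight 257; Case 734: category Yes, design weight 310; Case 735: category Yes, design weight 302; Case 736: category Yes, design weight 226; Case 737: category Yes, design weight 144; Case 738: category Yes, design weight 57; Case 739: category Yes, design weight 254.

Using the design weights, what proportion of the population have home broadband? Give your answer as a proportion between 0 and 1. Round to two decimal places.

Sum of weights for 'Yes' = 245 + 109 + 310 + 302 + 226 + 144 + 57 + 254 = 1647
Total weight = 211 + 245 + 109 + 257 + 310 + 302 + 226 + 144 + 57 + 254 = 2115
Weighted proportion = 1647 / 2115 = 0.7787234

0.78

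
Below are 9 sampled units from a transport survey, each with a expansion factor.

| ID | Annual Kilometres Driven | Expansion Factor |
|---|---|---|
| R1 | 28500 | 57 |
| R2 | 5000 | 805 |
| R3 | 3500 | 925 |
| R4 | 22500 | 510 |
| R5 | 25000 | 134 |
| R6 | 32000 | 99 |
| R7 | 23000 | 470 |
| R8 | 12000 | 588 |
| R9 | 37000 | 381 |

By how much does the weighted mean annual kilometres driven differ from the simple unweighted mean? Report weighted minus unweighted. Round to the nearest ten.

-6120

Unweighted sum = 28500 + 5000 + 3500 + 22500 + 25000 + 32000 + 23000 + 12000 + 37000 = 188500
Unweighted mean = 188500 / 9 = 20944.444
Weighted sum = 28500×57 + 5000×805 + 3500×925 + 22500×510 + 25000×134 + 32000×99 + 23000×470 + 12000×588 + 37000×381
  = 1624500 + 4025000 + 3237500 + 11475000 + 3350000 + 3168000 + 10810000 + 7056000 + 14097000 = 58843000
Sum of weights = 57 + 805 + 925 + 510 + 134 + 99 + 470 + 588 + 381 = 3969
Weighted mean = 58843000 / 3969 = 14825.649
Difference (weighted minus unweighted) = -6118.7957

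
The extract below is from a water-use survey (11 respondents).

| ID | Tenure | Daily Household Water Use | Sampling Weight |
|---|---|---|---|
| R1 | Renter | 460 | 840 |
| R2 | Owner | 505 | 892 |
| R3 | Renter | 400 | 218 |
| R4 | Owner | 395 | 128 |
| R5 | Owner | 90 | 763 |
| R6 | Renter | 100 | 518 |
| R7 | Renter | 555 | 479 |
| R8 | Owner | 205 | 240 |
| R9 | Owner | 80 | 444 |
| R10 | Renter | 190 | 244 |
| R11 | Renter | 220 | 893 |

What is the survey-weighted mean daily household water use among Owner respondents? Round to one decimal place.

Owner rows: R2, R4, R5, R8, R9
Weighted sum = 505×892 + 395×128 + 90×763 + 205×240 + 80×444
  = 450460 + 50560 + 68670 + 49200 + 35520 = 654410
Sum of weights = 892 + 128 + 763 + 240 + 444 = 2467
Weighted mean = 654410 / 2467 = 265.2655

265.3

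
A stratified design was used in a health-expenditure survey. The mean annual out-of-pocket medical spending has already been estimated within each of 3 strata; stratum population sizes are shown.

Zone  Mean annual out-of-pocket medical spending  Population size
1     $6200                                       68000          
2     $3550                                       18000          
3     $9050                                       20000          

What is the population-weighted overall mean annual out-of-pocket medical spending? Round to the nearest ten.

Σ Nₕ·x̄ₕ = 6200×68000 + 3550×18000 + 9050×20000
  = 666500000
Σ Nₕ = 106000
Overall mean = 666500000 / 106000 = 6287.7358

6290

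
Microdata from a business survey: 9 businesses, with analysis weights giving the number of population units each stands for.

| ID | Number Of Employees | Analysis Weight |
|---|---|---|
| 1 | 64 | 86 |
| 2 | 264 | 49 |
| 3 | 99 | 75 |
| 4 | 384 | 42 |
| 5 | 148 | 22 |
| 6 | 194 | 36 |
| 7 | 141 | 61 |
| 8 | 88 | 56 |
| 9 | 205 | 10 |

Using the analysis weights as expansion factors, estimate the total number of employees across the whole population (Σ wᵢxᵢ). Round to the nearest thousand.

68000

Weighted total = 64×86 + 264×49 + 99×75 + 384×42 + 148×22 + 194×36 + 141×61 + 88×56 + 205×10
  = 67812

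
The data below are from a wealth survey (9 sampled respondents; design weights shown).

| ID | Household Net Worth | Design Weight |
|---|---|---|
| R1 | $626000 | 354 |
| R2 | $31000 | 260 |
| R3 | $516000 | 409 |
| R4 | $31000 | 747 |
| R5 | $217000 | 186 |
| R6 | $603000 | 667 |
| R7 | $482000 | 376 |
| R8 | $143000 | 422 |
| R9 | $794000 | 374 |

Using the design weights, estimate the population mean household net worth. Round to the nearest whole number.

380754

Weighted sum = 626000×354 + 31000×260 + 516000×409 + 31000×747 + 217000×186 + 603000×667 + 482000×376 + 143000×422 + 794000×374
  = 1444962000
Sum of weights = 354 + 260 + 409 + 747 + 186 + 667 + 376 + 422 + 374 = 3795
Weighted mean = 1444962000 / 3795 = 380754.15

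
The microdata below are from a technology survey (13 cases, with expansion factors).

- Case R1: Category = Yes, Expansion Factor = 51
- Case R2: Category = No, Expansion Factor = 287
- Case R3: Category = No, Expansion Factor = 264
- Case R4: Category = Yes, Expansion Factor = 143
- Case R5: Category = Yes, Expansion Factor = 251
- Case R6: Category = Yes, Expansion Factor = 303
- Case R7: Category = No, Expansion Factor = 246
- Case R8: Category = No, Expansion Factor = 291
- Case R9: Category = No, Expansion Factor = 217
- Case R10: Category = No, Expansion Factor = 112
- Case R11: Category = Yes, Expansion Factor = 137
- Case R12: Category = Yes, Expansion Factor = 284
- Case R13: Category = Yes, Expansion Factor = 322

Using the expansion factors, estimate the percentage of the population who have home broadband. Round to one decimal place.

51.3

Sum of weights for 'Yes' = 51 + 143 + 251 + 303 + 137 + 284 + 322 = 1491
Total weight = 2908
Weighted proportion = 1491 / 2908 = 0.51272352 → 51.272352%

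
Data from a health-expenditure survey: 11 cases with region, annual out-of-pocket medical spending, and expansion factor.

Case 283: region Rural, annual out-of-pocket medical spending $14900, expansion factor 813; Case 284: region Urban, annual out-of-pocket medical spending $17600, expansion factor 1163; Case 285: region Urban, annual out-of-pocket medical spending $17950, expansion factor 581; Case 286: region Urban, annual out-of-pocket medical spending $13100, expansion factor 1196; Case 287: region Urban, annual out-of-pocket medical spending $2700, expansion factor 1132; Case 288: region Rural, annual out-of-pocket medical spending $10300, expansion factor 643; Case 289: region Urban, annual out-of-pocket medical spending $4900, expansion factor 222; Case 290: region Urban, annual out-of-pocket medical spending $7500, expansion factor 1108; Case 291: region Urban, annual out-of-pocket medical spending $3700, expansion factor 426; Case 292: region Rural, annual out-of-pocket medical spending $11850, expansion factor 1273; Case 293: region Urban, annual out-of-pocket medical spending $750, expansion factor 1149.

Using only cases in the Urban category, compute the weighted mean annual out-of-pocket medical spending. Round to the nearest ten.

Urban rows: 284, 285, 286, 287, 289, 290, 291, 293
Weighted sum = 17600×1163 + 17950×581 + 13100×1196 + 2700×1132 + 4900×222 + 7500×1108 + 3700×426 + 750×1149
  = 20468800 + 10428950 + 15667600 + 3056400 + 1087800 + 8310000 + 1576200 + 861750 = 61457500
Sum of weights = 6977
Weighted mean = 61457500 / 6977 = 8808.5854

8810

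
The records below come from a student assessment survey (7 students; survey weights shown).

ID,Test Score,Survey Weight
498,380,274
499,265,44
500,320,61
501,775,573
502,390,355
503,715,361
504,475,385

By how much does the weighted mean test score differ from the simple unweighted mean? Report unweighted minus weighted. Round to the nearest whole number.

-90

Unweighted sum = 380 + 265 + 320 + 775 + 390 + 715 + 475 = 3320
Unweighted mean = 3320 / 7 = 474.28571
Weighted sum = 380×274 + 265×44 + 320×61 + 775×573 + 390×355 + 715×361 + 475×385
  = 104120 + 11660 + 19520 + 444075 + 138450 + 258115 + 182875 = 1158815
Sum of weights = 274 + 44 + 61 + 573 + 355 + 361 + 385 = 2053
Weighted mean = 1158815 / 2053 = 564.44959
Difference (unweighted minus weighted) = -90.163872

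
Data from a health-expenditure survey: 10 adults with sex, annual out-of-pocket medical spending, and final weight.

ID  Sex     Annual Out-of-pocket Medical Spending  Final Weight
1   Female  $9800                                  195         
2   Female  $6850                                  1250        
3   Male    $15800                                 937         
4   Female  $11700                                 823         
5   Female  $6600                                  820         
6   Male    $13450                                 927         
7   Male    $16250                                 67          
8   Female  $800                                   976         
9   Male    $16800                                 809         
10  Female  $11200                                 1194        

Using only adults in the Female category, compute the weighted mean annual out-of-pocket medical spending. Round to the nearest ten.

7540

Female rows: 1, 2, 4, 5, 8, 10
Weighted sum = 9800×195 + 6850×1250 + 11700×823 + 6600×820 + 800×976 + 11200×1194
  = 1911000 + 8562500 + 9629100 + 5412000 + 780800 + 13372800 = 39668200
Sum of weights = 195 + 1250 + 823 + 820 + 976 + 1194 = 5258
Weighted mean = 39668200 / 5258 = 7544.3515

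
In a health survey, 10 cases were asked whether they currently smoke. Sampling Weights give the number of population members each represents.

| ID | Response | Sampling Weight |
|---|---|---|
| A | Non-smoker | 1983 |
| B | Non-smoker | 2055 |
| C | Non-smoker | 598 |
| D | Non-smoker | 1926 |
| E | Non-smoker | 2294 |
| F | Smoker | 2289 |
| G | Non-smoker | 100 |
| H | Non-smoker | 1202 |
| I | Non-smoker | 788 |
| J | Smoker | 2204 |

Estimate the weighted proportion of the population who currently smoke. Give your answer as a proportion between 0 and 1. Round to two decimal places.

0.29

Sum of weights for 'Smoker' = 2289 + 2204 = 4493
Total weight = 1983 + 2055 + 598 + 1926 + 2294 + 2289 + 100 + 1202 + 788 + 2204 = 15439
Weighted proportion = 4493 / 15439 = 0.29101626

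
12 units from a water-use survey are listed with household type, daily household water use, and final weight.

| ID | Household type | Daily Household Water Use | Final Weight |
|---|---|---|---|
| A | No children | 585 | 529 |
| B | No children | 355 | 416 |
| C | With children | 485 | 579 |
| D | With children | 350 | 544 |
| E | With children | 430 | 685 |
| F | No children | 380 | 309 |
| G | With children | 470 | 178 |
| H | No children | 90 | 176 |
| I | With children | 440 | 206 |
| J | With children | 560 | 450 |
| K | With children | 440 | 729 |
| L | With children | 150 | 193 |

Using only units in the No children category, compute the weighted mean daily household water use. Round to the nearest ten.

410

No children rows: A, B, F, H
Weighted sum = 585×529 + 355×416 + 380×309 + 90×176
  = 309465 + 147680 + 117420 + 15840 = 590405
Sum of weights = 529 + 416 + 309 + 176 = 1430
Weighted mean = 590405 / 1430 = 412.87063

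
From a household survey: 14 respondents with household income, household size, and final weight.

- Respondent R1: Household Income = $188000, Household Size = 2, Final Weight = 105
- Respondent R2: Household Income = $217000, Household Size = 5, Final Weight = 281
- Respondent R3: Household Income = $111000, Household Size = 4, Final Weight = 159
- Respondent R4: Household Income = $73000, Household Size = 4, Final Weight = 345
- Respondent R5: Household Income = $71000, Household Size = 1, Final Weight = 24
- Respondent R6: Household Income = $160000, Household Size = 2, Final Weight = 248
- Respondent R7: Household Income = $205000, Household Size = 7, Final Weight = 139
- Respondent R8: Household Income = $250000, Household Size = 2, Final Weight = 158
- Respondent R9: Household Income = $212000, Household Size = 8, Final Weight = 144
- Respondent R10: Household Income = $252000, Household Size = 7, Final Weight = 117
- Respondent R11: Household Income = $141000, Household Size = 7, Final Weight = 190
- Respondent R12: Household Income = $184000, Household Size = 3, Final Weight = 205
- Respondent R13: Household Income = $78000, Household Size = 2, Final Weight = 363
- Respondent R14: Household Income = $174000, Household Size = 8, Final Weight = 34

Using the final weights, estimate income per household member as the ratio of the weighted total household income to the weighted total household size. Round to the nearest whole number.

Σ wᵢ·y = 391682000
Σ wᵢ·x = 10354
Ratio = 391682000 / 10354 = 37829.052

37829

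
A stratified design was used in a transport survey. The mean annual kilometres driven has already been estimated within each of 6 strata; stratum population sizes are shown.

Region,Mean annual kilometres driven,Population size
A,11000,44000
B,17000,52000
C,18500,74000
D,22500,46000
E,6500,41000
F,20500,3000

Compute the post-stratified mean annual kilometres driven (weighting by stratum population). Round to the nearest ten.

15770

Σ Nₕ·x̄ₕ = 11000×44000 + 17000×52000 + 18500×74000 + 22500×46000 + 6500×41000 + 20500×3000
  = 484000000 + 884000000 + 1369000000 + 1035000000 + 266500000 + 61500000 = 4100000000
Σ Nₕ = 44000 + 52000 + 74000 + 46000 + 41000 + 3000 = 260000
Overall mean = 4100000000 / 260000 = 15769.231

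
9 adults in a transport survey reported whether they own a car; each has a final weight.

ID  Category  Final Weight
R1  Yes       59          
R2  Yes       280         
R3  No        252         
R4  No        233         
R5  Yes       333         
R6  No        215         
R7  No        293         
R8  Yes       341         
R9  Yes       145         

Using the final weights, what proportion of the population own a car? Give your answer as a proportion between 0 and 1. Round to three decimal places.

0.538

Sum of weights for 'Yes' = 59 + 280 + 333 + 341 + 145 = 1158
Total weight = 59 + 280 + 252 + 233 + 333 + 215 + 293 + 341 + 145 = 2151
Weighted proportion = 1158 / 2151 = 0.53835425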